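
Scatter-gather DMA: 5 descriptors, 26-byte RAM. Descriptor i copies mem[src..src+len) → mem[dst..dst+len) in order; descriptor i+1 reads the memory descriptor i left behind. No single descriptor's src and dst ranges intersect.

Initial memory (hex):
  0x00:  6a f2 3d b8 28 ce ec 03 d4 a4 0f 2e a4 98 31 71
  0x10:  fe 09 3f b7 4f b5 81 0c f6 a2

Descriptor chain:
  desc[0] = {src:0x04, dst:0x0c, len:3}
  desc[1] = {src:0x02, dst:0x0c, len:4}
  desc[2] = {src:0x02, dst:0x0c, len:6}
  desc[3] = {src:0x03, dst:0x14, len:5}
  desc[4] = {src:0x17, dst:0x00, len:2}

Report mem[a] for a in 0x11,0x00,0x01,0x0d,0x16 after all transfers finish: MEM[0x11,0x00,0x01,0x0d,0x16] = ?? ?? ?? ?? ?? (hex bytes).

  after D0: wrote 3B at 0x0c = 28ceec
  after D1: wrote 4B at 0x0c = 3db828ce
  after D2: wrote 6B at 0x0c = 3db828ceec03
  after D3: wrote 5B at 0x14 = b828ceec03
  after D4: wrote 2B at 0x00 = ec03
query mem[0x11]=0x03, mem[0x00]=0xec, mem[0x01]=0x03, mem[0x0d]=0xb8, mem[0x16]=0xce

MEM[0x11,0x00,0x01,0x0d,0x16] = 03 ec 03 b8 ce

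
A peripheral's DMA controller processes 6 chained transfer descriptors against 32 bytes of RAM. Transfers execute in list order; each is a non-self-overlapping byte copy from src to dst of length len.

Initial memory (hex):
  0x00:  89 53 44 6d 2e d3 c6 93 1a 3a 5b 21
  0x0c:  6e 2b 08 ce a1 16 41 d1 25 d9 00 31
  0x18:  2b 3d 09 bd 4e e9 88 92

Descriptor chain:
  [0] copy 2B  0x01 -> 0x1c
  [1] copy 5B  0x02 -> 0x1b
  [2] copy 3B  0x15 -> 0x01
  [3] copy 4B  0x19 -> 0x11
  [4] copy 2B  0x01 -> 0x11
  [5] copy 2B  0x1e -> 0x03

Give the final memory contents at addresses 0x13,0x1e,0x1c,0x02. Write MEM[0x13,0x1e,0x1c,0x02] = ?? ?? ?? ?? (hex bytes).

MEM[0x13,0x1e,0x1c,0x02] = 44 d3 6d 00

D0: mem[0x1c..0x1d] <- [53 44]
D1: mem[0x1b..0x1f] <- [44 6d 2e d3 c6]
D2: mem[0x01..0x03] <- [d9 00 31]
D3: mem[0x11..0x14] <- [3d 09 44 6d]
D4: mem[0x11..0x12] <- [d9 00]
D5: mem[0x03..0x04] <- [d3 c6]
query mem[0x13]=0x44, mem[0x1e]=0xd3, mem[0x1c]=0x6d, mem[0x02]=0x00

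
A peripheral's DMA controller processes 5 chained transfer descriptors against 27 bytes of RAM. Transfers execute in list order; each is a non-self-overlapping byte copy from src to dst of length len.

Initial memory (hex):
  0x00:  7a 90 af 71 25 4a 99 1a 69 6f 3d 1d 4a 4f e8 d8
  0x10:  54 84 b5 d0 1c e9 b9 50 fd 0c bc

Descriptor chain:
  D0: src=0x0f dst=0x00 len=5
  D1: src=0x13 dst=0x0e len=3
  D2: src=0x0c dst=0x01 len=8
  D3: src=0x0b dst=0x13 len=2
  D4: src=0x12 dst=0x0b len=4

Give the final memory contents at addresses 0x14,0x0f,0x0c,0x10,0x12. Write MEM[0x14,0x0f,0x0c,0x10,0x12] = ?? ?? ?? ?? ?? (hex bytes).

MEM[0x14,0x0f,0x0c,0x10,0x12] = 4a 1c 1d e9 b5

  after D0: wrote 5B at 0x00 = d85484b5d0
  after D1: wrote 3B at 0x0e = d01ce9
  after D2: wrote 8B at 0x01 = 4a4fd01ce984b5d0
  after D3: wrote 2B at 0x13 = 1d4a
  after D4: wrote 4B at 0x0b = b51d4ae9
query mem[0x14]=0x4a, mem[0x0f]=0x1c, mem[0x0c]=0x1d, mem[0x10]=0xe9, mem[0x12]=0xb5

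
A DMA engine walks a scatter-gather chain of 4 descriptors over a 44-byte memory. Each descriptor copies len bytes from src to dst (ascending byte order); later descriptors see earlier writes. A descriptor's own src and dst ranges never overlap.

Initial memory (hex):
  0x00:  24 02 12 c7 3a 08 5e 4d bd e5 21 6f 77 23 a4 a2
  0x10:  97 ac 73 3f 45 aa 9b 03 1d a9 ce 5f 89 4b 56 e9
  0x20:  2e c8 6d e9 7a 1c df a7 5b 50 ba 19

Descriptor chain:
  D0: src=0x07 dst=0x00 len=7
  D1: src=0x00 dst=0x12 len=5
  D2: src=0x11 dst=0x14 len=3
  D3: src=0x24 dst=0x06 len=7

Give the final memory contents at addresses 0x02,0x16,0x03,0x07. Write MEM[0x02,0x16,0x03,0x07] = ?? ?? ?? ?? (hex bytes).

  after D0: wrote 7B at 0x00 = 4dbde5216f7723
  after D1: wrote 5B at 0x12 = 4dbde5216f
  after D2: wrote 3B at 0x14 = ac4dbd
  after D3: wrote 7B at 0x06 = 7a1cdfa75b50ba
query mem[0x02]=0xe5, mem[0x16]=0xbd, mem[0x03]=0x21, mem[0x07]=0x1c

MEM[0x02,0x16,0x03,0x07] = e5 bd 21 1c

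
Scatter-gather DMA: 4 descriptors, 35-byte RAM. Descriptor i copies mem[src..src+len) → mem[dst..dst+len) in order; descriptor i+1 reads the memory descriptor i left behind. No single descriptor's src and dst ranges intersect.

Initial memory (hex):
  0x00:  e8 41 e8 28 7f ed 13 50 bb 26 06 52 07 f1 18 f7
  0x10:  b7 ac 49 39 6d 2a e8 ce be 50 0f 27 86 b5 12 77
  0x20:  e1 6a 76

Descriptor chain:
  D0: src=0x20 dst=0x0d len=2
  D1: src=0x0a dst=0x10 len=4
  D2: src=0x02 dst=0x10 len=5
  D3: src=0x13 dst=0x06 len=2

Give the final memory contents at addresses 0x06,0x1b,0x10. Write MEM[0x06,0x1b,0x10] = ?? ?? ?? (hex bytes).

#0 dst[0x0d+2] := {0xe1,0x6a}
#1 dst[0x10+4] := {0x06,0x52,0x07,0xe1}
#2 dst[0x10+5] := {0xe8,0x28,0x7f,0xed,0x13}
#3 dst[0x06+2] := {0xed,0x13}
query mem[0x06]=0xed, mem[0x1b]=0x27, mem[0x10]=0xe8

MEM[0x06,0x1b,0x10] = ed 27 e8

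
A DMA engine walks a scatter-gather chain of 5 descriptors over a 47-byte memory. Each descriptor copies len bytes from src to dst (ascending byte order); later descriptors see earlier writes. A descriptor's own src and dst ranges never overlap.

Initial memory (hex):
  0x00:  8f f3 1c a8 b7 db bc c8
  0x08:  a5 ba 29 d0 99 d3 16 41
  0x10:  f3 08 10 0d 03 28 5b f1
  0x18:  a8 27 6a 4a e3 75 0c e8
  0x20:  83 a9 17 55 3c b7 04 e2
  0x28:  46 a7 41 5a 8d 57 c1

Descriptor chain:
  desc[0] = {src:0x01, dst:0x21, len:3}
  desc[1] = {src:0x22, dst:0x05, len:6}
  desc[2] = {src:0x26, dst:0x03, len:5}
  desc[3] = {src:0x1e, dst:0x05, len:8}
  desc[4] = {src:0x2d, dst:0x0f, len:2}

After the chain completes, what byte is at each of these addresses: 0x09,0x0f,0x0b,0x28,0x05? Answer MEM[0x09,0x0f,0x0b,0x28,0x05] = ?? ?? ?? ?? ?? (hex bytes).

[0] 0x01->0x21 len=3 : f3 1c a8
[1] 0x22->0x05 len=6 : 1c a8 3c b7 04 e2
[2] 0x26->0x03 len=5 : 04 e2 46 a7 41
[3] 0x1e->0x05 len=8 : 0c e8 83 f3 1c a8 3c b7
[4] 0x2d->0x0f len=2 : 57 c1
query mem[0x09]=0x1c, mem[0x0f]=0x57, mem[0x0b]=0x3c, mem[0x28]=0x46, mem[0x05]=0x0c

MEM[0x09,0x0f,0x0b,0x28,0x05] = 1c 57 3c 46 0c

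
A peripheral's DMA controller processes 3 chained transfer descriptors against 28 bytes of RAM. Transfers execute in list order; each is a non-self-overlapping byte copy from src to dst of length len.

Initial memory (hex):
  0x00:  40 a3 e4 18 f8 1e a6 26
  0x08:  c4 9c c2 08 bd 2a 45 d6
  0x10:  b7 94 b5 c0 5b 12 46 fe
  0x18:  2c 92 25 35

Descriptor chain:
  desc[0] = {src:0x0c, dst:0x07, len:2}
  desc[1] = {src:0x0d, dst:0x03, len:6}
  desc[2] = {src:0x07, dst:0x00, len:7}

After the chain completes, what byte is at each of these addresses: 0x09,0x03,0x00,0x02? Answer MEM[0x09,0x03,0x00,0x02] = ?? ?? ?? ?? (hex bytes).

D0: mem[0x07..0x08] <- [bd 2a]
D1: mem[0x03..0x08] <- [2a 45 d6 b7 94 b5]
D2: mem[0x00..0x06] <- [94 b5 9c c2 08 bd 2a]
query mem[0x09]=0x9c, mem[0x03]=0xc2, mem[0x00]=0x94, mem[0x02]=0x9c

MEM[0x09,0x03,0x00,0x02] = 9c c2 94 9c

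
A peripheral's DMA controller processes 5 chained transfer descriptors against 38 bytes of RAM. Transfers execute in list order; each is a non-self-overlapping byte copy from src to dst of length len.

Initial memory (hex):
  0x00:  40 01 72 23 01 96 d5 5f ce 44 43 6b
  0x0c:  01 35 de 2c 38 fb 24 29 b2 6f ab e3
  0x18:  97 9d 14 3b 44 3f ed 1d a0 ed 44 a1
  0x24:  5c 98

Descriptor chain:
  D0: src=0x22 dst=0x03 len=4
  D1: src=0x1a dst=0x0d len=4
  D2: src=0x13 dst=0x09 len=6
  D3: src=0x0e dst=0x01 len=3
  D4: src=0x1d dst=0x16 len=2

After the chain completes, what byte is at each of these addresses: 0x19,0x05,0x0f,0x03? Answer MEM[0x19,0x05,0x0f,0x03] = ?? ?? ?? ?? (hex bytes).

MEM[0x19,0x05,0x0f,0x03] = 9d 5c 44 3f

#0 dst[0x03+4] := {0x44,0xa1,0x5c,0x98}
#1 dst[0x0d+4] := {0x14,0x3b,0x44,0x3f}
#2 dst[0x09+6] := {0x29,0xb2,0x6f,0xab,0xe3,0x97}
#3 dst[0x01+3] := {0x97,0x44,0x3f}
#4 dst[0x16+2] := {0x3f,0xed}
query mem[0x19]=0x9d, mem[0x05]=0x5c, mem[0x0f]=0x44, mem[0x03]=0x3f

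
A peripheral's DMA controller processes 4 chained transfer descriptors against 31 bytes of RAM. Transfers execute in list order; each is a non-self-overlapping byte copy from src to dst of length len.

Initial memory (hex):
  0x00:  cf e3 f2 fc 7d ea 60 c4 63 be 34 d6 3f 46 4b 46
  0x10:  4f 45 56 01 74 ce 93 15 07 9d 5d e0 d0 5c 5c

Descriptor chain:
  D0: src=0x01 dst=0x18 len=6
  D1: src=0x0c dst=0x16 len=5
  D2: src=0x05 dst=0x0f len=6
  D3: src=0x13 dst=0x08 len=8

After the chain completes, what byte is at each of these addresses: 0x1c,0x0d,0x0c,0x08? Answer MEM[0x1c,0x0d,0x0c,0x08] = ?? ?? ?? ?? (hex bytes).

MEM[0x1c,0x0d,0x0c,0x08] = ea 4b 46 be

#0 dst[0x18+6] := {0xe3,0xf2,0xfc,0x7d,0xea,0x60}
#1 dst[0x16+5] := {0x3f,0x46,0x4b,0x46,0x4f}
#2 dst[0x0f+6] := {0xea,0x60,0xc4,0x63,0xbe,0x34}
#3 dst[0x08+8] := {0xbe,0x34,0xce,0x3f,0x46,0x4b,0x46,0x4f}
query mem[0x1c]=0xea, mem[0x0d]=0x4b, mem[0x0c]=0x46, mem[0x08]=0xbe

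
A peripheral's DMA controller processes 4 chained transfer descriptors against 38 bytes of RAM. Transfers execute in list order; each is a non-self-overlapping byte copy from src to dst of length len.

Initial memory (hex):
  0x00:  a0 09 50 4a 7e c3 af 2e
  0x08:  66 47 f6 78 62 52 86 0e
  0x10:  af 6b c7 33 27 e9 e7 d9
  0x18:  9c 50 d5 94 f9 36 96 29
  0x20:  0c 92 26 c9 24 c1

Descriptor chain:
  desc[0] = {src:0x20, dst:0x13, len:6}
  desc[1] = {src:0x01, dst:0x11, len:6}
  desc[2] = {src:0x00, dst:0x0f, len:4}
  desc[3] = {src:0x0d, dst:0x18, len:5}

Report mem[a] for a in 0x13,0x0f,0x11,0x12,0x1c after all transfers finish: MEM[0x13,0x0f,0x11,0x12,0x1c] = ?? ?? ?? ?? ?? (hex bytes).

#0 dst[0x13+6] := {0x0c,0x92,0x26,0xc9,0x24,0xc1}
#1 dst[0x11+6] := {0x09,0x50,0x4a,0x7e,0xc3,0xaf}
#2 dst[0x0f+4] := {0xa0,0x09,0x50,0x4a}
#3 dst[0x18+5] := {0x52,0x86,0xa0,0x09,0x50}
query mem[0x13]=0x4a, mem[0x0f]=0xa0, mem[0x11]=0x50, mem[0x12]=0x4a, mem[0x1c]=0x50

MEM[0x13,0x0f,0x11,0x12,0x1c] = 4a a0 50 4a 50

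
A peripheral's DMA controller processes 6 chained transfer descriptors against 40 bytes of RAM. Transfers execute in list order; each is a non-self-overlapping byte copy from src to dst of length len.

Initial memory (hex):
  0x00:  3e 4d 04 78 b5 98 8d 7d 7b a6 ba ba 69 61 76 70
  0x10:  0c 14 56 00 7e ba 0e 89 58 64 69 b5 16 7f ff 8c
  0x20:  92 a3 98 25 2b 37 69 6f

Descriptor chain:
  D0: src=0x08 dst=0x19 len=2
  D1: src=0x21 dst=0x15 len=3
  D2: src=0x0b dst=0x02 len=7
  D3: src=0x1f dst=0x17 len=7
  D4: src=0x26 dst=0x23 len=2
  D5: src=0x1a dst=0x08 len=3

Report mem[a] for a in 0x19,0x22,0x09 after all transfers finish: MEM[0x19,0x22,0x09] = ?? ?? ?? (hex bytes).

  after D0: wrote 2B at 0x19 = 7ba6
  after D1: wrote 3B at 0x15 = a39825
  after D2: wrote 7B at 0x02 = ba696176700c14
  after D3: wrote 7B at 0x17 = 8c92a398252b37
  after D4: wrote 2B at 0x23 = 696f
  after D5: wrote 3B at 0x08 = 98252b
query mem[0x19]=0xa3, mem[0x22]=0x98, mem[0x09]=0x25

MEM[0x19,0x22,0x09] = a3 98 25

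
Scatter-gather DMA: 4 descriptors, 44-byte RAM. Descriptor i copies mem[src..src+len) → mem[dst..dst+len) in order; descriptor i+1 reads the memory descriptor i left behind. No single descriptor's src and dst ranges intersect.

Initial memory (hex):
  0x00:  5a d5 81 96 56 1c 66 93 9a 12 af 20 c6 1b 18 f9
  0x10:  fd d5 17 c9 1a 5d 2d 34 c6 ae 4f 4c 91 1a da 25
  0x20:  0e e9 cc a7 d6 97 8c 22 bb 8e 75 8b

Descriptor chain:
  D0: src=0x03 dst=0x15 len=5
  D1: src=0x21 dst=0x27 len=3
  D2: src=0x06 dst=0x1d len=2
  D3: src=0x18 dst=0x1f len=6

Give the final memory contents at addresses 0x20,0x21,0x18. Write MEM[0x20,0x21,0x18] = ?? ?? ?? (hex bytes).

MEM[0x20,0x21,0x18] = 93 4f 66

  after D0: wrote 5B at 0x15 = 96561c6693
  after D1: wrote 3B at 0x27 = e9cca7
  after D2: wrote 2B at 0x1d = 6693
  after D3: wrote 6B at 0x1f = 66934f4c9166
query mem[0x20]=0x93, mem[0x21]=0x4f, mem[0x18]=0x66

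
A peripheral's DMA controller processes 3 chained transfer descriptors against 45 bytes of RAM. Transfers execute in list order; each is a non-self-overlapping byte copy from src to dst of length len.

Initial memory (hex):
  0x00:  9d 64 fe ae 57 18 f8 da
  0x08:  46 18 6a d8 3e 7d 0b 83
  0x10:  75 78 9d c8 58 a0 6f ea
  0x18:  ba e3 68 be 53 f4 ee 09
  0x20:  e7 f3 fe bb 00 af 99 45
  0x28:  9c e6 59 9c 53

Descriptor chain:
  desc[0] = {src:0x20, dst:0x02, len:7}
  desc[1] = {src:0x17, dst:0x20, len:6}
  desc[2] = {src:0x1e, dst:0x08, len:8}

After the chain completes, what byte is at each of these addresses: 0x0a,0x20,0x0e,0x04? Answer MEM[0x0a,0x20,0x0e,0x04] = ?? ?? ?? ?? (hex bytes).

D0: mem[0x02..0x08] <- [e7 f3 fe bb 00 af 99]
D1: mem[0x20..0x25] <- [ea ba e3 68 be 53]
D2: mem[0x08..0x0f] <- [ee 09 ea ba e3 68 be 53]
query mem[0x0a]=0xea, mem[0x20]=0xea, mem[0x0e]=0xbe, mem[0x04]=0xfe

MEM[0x0a,0x20,0x0e,0x04] = ea ea be fe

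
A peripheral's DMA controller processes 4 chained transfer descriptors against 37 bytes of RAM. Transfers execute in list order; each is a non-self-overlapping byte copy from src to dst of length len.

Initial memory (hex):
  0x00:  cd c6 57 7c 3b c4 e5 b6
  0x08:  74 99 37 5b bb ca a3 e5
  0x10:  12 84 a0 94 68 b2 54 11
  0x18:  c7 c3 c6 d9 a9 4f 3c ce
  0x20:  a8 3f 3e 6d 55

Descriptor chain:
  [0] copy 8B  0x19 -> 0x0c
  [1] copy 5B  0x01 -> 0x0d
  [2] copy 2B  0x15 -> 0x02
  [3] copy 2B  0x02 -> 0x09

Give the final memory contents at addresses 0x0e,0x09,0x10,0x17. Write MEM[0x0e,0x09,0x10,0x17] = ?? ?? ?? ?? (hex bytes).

#0 dst[0x0c+8] := {0xc3,0xc6,0xd9,0xa9,0x4f,0x3c,0xce,0xa8}
#1 dst[0x0d+5] := {0xc6,0x57,0x7c,0x3b,0xc4}
#2 dst[0x02+2] := {0xb2,0x54}
#3 dst[0x09+2] := {0xb2,0x54}
query mem[0x0e]=0x57, mem[0x09]=0xb2, mem[0x10]=0x3b, mem[0x17]=0x11

MEM[0x0e,0x09,0x10,0x17] = 57 b2 3b 11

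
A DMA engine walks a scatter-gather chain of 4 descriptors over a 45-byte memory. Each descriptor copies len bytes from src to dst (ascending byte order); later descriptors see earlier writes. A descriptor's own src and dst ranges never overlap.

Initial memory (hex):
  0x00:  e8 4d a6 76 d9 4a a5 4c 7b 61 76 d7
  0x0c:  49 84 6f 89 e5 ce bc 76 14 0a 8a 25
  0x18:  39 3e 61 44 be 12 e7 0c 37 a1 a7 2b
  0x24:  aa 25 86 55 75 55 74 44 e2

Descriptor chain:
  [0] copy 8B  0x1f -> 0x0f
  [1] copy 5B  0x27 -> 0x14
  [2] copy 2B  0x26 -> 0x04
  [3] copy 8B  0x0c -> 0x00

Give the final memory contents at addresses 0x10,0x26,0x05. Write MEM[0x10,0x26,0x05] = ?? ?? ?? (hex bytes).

MEM[0x10,0x26,0x05] = 37 86 a1

#0 dst[0x0f+8] := {0x0c,0x37,0xa1,0xa7,0x2b,0xaa,0x25,0x86}
#1 dst[0x14+5] := {0x55,0x75,0x55,0x74,0x44}
#2 dst[0x04+2] := {0x86,0x55}
#3 dst[0x00+8] := {0x49,0x84,0x6f,0x0c,0x37,0xa1,0xa7,0x2b}
query mem[0x10]=0x37, mem[0x26]=0x86, mem[0x05]=0xa1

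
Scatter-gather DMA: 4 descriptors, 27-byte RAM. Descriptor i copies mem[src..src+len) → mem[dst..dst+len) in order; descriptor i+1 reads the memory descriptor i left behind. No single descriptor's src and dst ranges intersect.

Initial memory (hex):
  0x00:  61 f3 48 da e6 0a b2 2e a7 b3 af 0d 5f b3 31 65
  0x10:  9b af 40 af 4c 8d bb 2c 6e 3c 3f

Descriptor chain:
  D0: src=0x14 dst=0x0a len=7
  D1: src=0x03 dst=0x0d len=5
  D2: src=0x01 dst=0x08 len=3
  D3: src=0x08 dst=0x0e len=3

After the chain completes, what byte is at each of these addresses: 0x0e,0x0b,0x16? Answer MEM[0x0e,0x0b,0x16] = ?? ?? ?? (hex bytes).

MEM[0x0e,0x0b,0x16] = f3 8d bb

D0: mem[0x0a..0x10] <- [4c 8d bb 2c 6e 3c 3f]
D1: mem[0x0d..0x11] <- [da e6 0a b2 2e]
D2: mem[0x08..0x0a] <- [f3 48 da]
D3: mem[0x0e..0x10] <- [f3 48 da]
query mem[0x0e]=0xf3, mem[0x0b]=0x8d, mem[0x16]=0xbb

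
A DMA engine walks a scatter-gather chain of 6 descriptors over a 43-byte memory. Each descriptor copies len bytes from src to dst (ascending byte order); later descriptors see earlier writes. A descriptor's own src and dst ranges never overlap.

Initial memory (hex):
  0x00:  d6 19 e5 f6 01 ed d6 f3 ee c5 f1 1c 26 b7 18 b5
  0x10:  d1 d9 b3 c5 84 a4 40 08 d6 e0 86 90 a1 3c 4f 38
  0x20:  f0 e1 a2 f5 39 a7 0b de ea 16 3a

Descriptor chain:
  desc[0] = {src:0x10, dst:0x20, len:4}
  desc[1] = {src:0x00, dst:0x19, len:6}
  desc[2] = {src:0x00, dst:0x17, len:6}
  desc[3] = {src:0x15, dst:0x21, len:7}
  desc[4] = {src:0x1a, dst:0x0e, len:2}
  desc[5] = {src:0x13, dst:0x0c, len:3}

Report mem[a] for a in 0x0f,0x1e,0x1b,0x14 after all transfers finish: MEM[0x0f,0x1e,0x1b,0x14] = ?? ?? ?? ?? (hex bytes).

D0: mem[0x20..0x23] <- [d1 d9 b3 c5]
D1: mem[0x19..0x1e] <- [d6 19 e5 f6 01 ed]
D2: mem[0x17..0x1c] <- [d6 19 e5 f6 01 ed]
D3: mem[0x21..0x27] <- [a4 40 d6 19 e5 f6 01]
D4: mem[0x0e..0x0f] <- [f6 01]
D5: mem[0x0c..0x0e] <- [c5 84 a4]
query mem[0x0f]=0x01, mem[0x1e]=0xed, mem[0x1b]=0x01, mem[0x14]=0x84

MEM[0x0f,0x1e,0x1b,0x14] = 01 ed 01 84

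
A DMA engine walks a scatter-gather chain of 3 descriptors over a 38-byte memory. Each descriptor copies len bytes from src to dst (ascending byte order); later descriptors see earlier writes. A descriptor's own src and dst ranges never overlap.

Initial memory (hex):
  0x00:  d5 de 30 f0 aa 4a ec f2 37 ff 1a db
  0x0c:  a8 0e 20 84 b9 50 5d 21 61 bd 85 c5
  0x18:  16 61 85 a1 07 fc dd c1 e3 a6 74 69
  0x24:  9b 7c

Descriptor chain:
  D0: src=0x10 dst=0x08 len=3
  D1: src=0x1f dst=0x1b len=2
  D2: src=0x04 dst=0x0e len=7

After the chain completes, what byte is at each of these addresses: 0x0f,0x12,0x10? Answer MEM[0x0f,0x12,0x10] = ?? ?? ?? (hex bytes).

MEM[0x0f,0x12,0x10] = 4a b9 ec

[0] 0x10->0x08 len=3 : b9 50 5d
[1] 0x1f->0x1b len=2 : c1 e3
[2] 0x04->0x0e len=7 : aa 4a ec f2 b9 50 5d
query mem[0x0f]=0x4a, mem[0x12]=0xb9, mem[0x10]=0xec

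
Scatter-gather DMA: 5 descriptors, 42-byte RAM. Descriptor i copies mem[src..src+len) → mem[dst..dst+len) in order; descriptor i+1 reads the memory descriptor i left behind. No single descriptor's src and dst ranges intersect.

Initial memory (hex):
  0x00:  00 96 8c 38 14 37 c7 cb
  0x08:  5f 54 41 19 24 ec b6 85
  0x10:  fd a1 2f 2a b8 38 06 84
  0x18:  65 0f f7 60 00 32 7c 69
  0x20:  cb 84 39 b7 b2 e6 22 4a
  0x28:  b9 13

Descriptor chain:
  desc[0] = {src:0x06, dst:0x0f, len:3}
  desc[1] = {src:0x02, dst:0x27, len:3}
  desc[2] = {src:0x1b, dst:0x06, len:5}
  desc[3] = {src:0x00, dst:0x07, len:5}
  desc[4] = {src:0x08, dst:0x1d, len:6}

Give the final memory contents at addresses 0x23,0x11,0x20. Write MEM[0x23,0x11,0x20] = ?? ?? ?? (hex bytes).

  after D0: wrote 3B at 0x0f = c7cb5f
  after D1: wrote 3B at 0x27 = 8c3814
  after D2: wrote 5B at 0x06 = 6000327c69
  after D3: wrote 5B at 0x07 = 00968c3814
  after D4: wrote 6B at 0x1d = 968c381424ec
query mem[0x23]=0xb7, mem[0x11]=0x5f, mem[0x20]=0x14

MEM[0x23,0x11,0x20] = b7 5f 14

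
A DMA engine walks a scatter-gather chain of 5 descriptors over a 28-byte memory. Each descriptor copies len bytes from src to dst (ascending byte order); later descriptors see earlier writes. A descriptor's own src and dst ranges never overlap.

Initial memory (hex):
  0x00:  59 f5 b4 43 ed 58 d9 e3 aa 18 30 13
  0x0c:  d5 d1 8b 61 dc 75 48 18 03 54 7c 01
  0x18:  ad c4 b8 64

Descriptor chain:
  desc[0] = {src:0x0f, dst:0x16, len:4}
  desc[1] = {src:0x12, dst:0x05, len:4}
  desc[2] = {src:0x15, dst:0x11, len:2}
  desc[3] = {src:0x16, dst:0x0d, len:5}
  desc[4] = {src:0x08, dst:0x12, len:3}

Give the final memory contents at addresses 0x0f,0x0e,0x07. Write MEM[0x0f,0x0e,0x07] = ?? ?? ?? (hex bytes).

D0: mem[0x16..0x19] <- [61 dc 75 48]
D1: mem[0x05..0x08] <- [48 18 03 54]
D2: mem[0x11..0x12] <- [54 61]
D3: mem[0x0d..0x11] <- [61 dc 75 48 b8]
D4: mem[0x12..0x14] <- [54 18 30]
query mem[0x0f]=0x75, mem[0x0e]=0xdc, mem[0x07]=0x03

MEM[0x0f,0x0e,0x07] = 75 dc 03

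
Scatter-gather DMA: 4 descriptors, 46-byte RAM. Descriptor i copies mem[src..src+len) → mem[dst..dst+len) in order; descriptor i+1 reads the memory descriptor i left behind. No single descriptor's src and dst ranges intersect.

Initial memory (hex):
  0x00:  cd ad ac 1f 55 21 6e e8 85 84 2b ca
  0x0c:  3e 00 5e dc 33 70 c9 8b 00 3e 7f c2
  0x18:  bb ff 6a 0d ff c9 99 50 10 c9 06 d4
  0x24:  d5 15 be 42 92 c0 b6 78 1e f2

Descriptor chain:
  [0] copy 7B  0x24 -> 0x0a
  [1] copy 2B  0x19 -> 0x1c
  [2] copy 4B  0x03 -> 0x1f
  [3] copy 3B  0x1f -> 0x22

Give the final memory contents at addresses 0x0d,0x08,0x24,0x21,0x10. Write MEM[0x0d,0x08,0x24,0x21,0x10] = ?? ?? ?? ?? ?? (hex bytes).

MEM[0x0d,0x08,0x24,0x21,0x10] = 42 85 21 21 b6

[0] 0x24->0x0a len=7 : d5 15 be 42 92 c0 b6
[1] 0x19->0x1c len=2 : ff 6a
[2] 0x03->0x1f len=4 : 1f 55 21 6e
[3] 0x1f->0x22 len=3 : 1f 55 21
query mem[0x0d]=0x42, mem[0x08]=0x85, mem[0x24]=0x21, mem[0x21]=0x21, mem[0x10]=0xb6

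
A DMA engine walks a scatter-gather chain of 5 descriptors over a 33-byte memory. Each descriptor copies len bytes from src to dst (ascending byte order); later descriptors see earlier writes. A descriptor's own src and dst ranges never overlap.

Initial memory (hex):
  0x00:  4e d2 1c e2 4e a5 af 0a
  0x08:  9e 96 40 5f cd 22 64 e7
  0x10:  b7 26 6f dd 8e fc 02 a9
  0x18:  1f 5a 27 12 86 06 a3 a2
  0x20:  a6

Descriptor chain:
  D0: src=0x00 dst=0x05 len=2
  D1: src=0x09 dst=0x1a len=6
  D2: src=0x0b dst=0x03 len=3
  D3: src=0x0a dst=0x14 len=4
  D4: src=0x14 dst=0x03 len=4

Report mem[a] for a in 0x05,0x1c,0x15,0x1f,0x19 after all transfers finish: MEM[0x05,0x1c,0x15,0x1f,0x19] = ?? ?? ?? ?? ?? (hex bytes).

MEM[0x05,0x1c,0x15,0x1f,0x19] = cd 5f 5f 64 5a

D0: mem[0x05..0x06] <- [4e d2]
D1: mem[0x1a..0x1f] <- [96 40 5f cd 22 64]
D2: mem[0x03..0x05] <- [5f cd 22]
D3: mem[0x14..0x17] <- [40 5f cd 22]
D4: mem[0x03..0x06] <- [40 5f cd 22]
query mem[0x05]=0xcd, mem[0x1c]=0x5f, mem[0x15]=0x5f, mem[0x1f]=0x64, mem[0x19]=0x5a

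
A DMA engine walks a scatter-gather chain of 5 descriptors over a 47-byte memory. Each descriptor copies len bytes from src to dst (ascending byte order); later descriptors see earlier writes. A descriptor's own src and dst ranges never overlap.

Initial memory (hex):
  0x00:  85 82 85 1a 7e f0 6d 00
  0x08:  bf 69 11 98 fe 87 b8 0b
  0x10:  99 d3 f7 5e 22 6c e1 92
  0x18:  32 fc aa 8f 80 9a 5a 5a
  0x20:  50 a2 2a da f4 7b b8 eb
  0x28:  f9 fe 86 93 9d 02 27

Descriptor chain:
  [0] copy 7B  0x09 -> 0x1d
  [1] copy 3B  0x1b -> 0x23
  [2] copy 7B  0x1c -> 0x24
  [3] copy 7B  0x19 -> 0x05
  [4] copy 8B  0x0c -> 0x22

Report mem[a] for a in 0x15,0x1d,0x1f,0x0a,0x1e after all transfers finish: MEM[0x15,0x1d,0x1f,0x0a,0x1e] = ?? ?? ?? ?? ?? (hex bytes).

MEM[0x15,0x1d,0x1f,0x0a,0x1e] = 6c 69 98 11 11

#0 dst[0x1d+7] := {0x69,0x11,0x98,0xfe,0x87,0xb8,0x0b}
#1 dst[0x23+3] := {0x8f,0x80,0x69}
#2 dst[0x24+7] := {0x80,0x69,0x11,0x98,0xfe,0x87,0xb8}
#3 dst[0x05+7] := {0xfc,0xaa,0x8f,0x80,0x69,0x11,0x98}
#4 dst[0x22+8] := {0xfe,0x87,0xb8,0x0b,0x99,0xd3,0xf7,0x5e}
query mem[0x15]=0x6c, mem[0x1d]=0x69, mem[0x1f]=0x98, mem[0x0a]=0x11, mem[0x1e]=0x11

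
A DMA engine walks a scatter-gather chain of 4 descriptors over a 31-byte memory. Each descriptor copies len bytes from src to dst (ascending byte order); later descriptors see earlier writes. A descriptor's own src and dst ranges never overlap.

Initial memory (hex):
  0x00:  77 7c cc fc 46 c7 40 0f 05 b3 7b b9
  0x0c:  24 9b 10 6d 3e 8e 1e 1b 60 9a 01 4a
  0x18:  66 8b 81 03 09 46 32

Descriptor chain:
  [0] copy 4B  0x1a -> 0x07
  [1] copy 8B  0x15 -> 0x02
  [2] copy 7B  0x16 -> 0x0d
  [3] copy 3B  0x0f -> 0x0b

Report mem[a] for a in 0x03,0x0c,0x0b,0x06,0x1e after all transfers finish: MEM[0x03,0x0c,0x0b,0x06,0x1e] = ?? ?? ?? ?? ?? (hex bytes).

MEM[0x03,0x0c,0x0b,0x06,0x1e] = 01 8b 66 8b 32

  after D0: wrote 4B at 0x07 = 81030946
  after D1: wrote 8B at 0x02 = 9a014a668b810309
  after D2: wrote 7B at 0x0d = 014a668b810309
  after D3: wrote 3B at 0x0b = 668b81
query mem[0x03]=0x01, mem[0x0c]=0x8b, mem[0x0b]=0x66, mem[0x06]=0x8b, mem[0x1e]=0x32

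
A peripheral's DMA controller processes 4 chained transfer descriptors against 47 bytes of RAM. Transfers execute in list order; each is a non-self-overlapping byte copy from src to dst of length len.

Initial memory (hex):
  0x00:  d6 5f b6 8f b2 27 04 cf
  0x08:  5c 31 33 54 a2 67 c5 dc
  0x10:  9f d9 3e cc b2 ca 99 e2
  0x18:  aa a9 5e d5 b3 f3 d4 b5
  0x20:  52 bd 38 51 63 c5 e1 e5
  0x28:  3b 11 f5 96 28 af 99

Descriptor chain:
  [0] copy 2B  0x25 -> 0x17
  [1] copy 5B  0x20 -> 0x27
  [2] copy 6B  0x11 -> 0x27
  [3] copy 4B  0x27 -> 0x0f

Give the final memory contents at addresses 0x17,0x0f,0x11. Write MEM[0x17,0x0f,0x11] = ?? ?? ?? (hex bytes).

[0] 0x25->0x17 len=2 : c5 e1
[1] 0x20->0x27 len=5 : 52 bd 38 51 63
[2] 0x11->0x27 len=6 : d9 3e cc b2 ca 99
[3] 0x27->0x0f len=4 : d9 3e cc b2
query mem[0x17]=0xc5, mem[0x0f]=0xd9, mem[0x11]=0xcc

MEM[0x17,0x0f,0x11] = c5 d9 cc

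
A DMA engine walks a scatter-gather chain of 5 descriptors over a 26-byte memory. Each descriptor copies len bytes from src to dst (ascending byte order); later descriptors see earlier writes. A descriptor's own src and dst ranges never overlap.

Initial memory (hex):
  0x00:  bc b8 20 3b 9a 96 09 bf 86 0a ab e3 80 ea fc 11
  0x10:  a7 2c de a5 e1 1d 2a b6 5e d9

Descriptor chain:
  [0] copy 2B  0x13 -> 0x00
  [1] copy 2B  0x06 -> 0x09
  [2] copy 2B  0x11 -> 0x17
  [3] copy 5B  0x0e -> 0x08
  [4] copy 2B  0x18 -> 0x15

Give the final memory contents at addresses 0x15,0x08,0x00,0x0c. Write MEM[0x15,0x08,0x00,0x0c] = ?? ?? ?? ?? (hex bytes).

[0] 0x13->0x00 len=2 : a5 e1
[1] 0x06->0x09 len=2 : 09 bf
[2] 0x11->0x17 len=2 : 2c de
[3] 0x0e->0x08 len=5 : fc 11 a7 2c de
[4] 0x18->0x15 len=2 : de d9
query mem[0x15]=0xde, mem[0x08]=0xfc, mem[0x00]=0xa5, mem[0x0c]=0xde

MEM[0x15,0x08,0x00,0x0c] = de fc a5 de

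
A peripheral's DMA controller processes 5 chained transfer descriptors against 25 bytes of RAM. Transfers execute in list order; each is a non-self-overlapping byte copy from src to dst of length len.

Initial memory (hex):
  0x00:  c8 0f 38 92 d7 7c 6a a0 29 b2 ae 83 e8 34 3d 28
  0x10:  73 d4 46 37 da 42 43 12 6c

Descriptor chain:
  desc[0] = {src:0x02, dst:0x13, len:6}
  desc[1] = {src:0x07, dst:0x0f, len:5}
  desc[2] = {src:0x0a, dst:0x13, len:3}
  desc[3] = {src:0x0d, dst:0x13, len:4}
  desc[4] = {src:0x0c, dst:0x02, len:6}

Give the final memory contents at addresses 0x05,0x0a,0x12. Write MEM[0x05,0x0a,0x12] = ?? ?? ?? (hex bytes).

MEM[0x05,0x0a,0x12] = a0 ae ae

#0 dst[0x13+6] := {0x38,0x92,0xd7,0x7c,0x6a,0xa0}
#1 dst[0x0f+5] := {0xa0,0x29,0xb2,0xae,0x83}
#2 dst[0x13+3] := {0xae,0x83,0xe8}
#3 dst[0x13+4] := {0x34,0x3d,0xa0,0x29}
#4 dst[0x02+6] := {0xe8,0x34,0x3d,0xa0,0x29,0xb2}
query mem[0x05]=0xa0, mem[0x0a]=0xae, mem[0x12]=0xae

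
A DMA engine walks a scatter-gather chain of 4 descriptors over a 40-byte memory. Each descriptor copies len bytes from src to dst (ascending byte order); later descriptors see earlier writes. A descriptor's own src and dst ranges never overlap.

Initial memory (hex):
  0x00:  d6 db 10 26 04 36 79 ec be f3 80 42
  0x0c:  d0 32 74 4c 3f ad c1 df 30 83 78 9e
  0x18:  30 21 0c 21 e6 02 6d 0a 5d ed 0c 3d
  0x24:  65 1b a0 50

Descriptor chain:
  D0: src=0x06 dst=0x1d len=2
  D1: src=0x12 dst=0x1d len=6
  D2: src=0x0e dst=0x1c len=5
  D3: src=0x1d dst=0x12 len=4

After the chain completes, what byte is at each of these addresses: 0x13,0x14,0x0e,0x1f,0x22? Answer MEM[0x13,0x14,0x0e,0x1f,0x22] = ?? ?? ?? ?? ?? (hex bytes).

MEM[0x13,0x14,0x0e,0x1f,0x22] = 3f ad 74 ad 9e

[0] 0x06->0x1d len=2 : 79 ec
[1] 0x12->0x1d len=6 : c1 df 30 83 78 9e
[2] 0x0e->0x1c len=5 : 74 4c 3f ad c1
[3] 0x1d->0x12 len=4 : 4c 3f ad c1
query mem[0x13]=0x3f, mem[0x14]=0xad, mem[0x0e]=0x74, mem[0x1f]=0xad, mem[0x22]=0x9e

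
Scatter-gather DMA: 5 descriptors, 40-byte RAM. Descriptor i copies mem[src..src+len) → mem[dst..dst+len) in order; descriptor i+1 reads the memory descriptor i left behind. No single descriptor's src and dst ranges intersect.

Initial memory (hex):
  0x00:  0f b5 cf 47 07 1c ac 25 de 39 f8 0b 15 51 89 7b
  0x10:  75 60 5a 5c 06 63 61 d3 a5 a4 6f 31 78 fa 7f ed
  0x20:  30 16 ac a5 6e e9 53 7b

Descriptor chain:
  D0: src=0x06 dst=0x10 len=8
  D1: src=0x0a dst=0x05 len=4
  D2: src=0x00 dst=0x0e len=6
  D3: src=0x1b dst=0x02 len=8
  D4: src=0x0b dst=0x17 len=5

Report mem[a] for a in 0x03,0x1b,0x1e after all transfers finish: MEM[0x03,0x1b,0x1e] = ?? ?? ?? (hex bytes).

MEM[0x03,0x1b,0x1e] = 78 b5 7f

[0] 0x06->0x10 len=8 : ac 25 de 39 f8 0b 15 51
[1] 0x0a->0x05 len=4 : f8 0b 15 51
[2] 0x00->0x0e len=6 : 0f b5 cf 47 07 f8
[3] 0x1b->0x02 len=8 : 31 78 fa 7f ed 30 16 ac
[4] 0x0b->0x17 len=5 : 0b 15 51 0f b5
query mem[0x03]=0x78, mem[0x1b]=0xb5, mem[0x1e]=0x7f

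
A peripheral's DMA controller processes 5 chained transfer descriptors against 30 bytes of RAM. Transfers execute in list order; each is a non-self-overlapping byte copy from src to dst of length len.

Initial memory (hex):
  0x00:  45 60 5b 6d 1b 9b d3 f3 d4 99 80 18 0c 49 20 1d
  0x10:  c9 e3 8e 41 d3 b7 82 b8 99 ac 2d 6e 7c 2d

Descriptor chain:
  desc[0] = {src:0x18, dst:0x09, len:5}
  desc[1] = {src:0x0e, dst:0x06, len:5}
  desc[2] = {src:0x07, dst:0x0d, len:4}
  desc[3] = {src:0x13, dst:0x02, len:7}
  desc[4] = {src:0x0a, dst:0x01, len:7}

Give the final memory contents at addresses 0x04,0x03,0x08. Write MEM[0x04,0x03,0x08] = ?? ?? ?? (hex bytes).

[0] 0x18->0x09 len=5 : 99 ac 2d 6e 7c
[1] 0x0e->0x06 len=5 : 20 1d c9 e3 8e
[2] 0x07->0x0d len=4 : 1d c9 e3 8e
[3] 0x13->0x02 len=7 : 41 d3 b7 82 b8 99 ac
[4] 0x0a->0x01 len=7 : 8e 2d 6e 1d c9 e3 8e
query mem[0x04]=0x1d, mem[0x03]=0x6e, mem[0x08]=0xac

MEM[0x04,0x03,0x08] = 1d 6e ac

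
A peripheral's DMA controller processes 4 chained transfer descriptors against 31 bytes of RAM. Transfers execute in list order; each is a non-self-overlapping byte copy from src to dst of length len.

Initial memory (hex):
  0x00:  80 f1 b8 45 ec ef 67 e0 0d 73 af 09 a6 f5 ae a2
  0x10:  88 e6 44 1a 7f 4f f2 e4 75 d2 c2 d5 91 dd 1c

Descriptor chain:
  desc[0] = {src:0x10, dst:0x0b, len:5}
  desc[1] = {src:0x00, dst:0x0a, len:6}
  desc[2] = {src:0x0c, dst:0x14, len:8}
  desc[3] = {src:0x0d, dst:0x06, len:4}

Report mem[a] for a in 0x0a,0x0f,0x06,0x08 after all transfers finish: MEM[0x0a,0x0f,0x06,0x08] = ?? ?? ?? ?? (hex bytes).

MEM[0x0a,0x0f,0x06,0x08] = 80 ef 45 ef

D0: mem[0x0b..0x0f] <- [88 e6 44 1a 7f]
D1: mem[0x0a..0x0f] <- [80 f1 b8 45 ec ef]
D2: mem[0x14..0x1b] <- [b8 45 ec ef 88 e6 44 1a]
D3: mem[0x06..0x09] <- [45 ec ef 88]
query mem[0x0a]=0x80, mem[0x0f]=0xef, mem[0x06]=0x45, mem[0x08]=0xef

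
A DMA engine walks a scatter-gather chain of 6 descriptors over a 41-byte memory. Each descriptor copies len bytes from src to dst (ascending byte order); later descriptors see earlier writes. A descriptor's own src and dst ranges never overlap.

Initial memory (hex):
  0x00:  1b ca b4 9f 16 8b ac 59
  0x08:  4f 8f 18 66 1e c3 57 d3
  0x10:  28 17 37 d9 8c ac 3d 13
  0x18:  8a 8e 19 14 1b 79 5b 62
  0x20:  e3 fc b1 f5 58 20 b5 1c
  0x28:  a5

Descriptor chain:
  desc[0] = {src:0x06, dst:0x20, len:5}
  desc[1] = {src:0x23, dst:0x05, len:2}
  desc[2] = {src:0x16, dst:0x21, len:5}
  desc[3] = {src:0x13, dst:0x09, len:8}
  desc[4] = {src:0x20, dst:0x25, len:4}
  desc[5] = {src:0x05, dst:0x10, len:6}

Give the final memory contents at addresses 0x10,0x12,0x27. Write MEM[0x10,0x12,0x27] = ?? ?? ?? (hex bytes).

MEM[0x10,0x12,0x27] = 8f 59 13

[0] 0x06->0x20 len=5 : ac 59 4f 8f 18
[1] 0x23->0x05 len=2 : 8f 18
[2] 0x16->0x21 len=5 : 3d 13 8a 8e 19
[3] 0x13->0x09 len=8 : d9 8c ac 3d 13 8a 8e 19
[4] 0x20->0x25 len=4 : ac 3d 13 8a
[5] 0x05->0x10 len=6 : 8f 18 59 4f d9 8c
query mem[0x10]=0x8f, mem[0x12]=0x59, mem[0x27]=0x13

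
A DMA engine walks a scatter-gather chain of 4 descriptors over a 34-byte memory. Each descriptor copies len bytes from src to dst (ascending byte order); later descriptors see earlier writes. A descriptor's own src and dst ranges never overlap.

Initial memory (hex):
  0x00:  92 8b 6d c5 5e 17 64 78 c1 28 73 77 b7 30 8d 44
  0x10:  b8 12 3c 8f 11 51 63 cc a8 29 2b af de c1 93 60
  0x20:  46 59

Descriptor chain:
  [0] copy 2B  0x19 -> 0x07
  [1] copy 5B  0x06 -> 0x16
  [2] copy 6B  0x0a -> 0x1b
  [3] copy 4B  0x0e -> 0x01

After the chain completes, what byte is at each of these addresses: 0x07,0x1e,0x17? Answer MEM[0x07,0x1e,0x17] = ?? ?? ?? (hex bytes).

MEM[0x07,0x1e,0x17] = 29 30 29

D0: mem[0x07..0x08] <- [29 2b]
D1: mem[0x16..0x1a] <- [64 29 2b 28 73]
D2: mem[0x1b..0x20] <- [73 77 b7 30 8d 44]
D3: mem[0x01..0x04] <- [8d 44 b8 12]
query mem[0x07]=0x29, mem[0x1e]=0x30, mem[0x17]=0x29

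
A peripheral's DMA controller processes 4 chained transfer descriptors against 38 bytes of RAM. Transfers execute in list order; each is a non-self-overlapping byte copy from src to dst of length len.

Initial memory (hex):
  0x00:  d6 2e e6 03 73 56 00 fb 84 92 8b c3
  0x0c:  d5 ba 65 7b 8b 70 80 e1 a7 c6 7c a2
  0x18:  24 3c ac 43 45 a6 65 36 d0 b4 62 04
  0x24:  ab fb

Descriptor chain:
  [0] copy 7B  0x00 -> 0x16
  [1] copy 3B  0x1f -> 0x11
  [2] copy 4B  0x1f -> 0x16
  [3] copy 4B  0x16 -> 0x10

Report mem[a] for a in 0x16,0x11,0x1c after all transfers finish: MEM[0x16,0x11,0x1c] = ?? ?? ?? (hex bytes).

[0] 0x00->0x16 len=7 : d6 2e e6 03 73 56 00
[1] 0x1f->0x11 len=3 : 36 d0 b4
[2] 0x1f->0x16 len=4 : 36 d0 b4 62
[3] 0x16->0x10 len=4 : 36 d0 b4 62
query mem[0x16]=0x36, mem[0x11]=0xd0, mem[0x1c]=0x00

MEM[0x16,0x11,0x1c] = 36 d0 00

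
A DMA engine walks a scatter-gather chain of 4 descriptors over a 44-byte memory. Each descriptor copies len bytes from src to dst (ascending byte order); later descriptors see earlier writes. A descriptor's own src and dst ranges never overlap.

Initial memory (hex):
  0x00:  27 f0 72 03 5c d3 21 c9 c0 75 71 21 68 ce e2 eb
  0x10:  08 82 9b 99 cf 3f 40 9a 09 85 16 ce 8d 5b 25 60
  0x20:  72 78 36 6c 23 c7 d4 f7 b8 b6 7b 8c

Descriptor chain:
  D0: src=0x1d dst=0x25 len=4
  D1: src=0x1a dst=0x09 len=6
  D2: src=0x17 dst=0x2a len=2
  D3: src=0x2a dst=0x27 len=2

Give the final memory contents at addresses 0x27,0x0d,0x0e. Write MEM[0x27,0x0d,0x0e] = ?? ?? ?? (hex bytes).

#0 dst[0x25+4] := {0x5b,0x25,0x60,0x72}
#1 dst[0x09+6] := {0x16,0xce,0x8d,0x5b,0x25,0x60}
#2 dst[0x2a+2] := {0x9a,0x09}
#3 dst[0x27+2] := {0x9a,0x09}
query mem[0x27]=0x9a, mem[0x0d]=0x25, mem[0x0e]=0x60

MEM[0x27,0x0d,0x0e] = 9a 25 60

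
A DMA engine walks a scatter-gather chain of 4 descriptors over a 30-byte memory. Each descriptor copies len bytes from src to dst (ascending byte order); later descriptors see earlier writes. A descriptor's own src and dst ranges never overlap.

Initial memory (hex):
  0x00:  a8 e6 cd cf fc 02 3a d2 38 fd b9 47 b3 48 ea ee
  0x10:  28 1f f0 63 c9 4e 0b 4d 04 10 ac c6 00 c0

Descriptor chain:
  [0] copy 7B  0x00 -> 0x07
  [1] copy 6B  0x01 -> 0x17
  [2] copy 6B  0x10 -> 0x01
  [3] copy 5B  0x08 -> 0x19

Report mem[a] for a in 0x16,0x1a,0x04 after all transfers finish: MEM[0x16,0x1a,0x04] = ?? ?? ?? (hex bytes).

#0 dst[0x07+7] := {0xa8,0xe6,0xcd,0xcf,0xfc,0x02,0x3a}
#1 dst[0x17+6] := {0xe6,0xcd,0xcf,0xfc,0x02,0x3a}
#2 dst[0x01+6] := {0x28,0x1f,0xf0,0x63,0xc9,0x4e}
#3 dst[0x19+5] := {0xe6,0xcd,0xcf,0xfc,0x02}
query mem[0x16]=0x0b, mem[0x1a]=0xcd, mem[0x04]=0x63

MEM[0x16,0x1a,0x04] = 0b cd 63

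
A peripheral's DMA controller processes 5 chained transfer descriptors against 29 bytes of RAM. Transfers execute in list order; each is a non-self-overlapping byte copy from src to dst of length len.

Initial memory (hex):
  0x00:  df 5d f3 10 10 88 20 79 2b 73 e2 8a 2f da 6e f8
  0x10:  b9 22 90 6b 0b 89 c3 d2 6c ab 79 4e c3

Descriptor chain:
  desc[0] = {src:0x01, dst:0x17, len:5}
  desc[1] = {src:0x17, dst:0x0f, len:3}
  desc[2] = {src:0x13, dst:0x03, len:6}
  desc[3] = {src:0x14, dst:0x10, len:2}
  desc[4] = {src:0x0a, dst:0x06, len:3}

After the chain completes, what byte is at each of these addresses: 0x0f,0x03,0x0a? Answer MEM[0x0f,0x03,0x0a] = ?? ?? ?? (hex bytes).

MEM[0x0f,0x03,0x0a] = 5d 6b e2

D0: mem[0x17..0x1b] <- [5d f3 10 10 88]
D1: mem[0x0f..0x11] <- [5d f3 10]
D2: mem[0x03..0x08] <- [6b 0b 89 c3 5d f3]
D3: mem[0x10..0x11] <- [0b 89]
D4: mem[0x06..0x08] <- [e2 8a 2f]
query mem[0x0f]=0x5d, mem[0x03]=0x6b, mem[0x0a]=0xe2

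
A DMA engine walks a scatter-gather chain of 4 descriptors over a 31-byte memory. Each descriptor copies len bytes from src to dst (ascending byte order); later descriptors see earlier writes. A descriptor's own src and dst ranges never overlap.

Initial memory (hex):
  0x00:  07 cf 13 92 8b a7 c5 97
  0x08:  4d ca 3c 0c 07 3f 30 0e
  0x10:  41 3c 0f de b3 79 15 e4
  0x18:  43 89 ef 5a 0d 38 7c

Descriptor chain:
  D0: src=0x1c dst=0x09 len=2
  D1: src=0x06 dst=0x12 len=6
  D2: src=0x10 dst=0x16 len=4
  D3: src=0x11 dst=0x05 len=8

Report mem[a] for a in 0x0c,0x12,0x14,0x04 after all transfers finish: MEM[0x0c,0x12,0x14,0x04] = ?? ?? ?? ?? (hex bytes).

MEM[0x0c,0x12,0x14,0x04] = c5 c5 4d 8b

#0 dst[0x09+2] := {0x0d,0x38}
#1 dst[0x12+6] := {0xc5,0x97,0x4d,0x0d,0x38,0x0c}
#2 dst[0x16+4] := {0x41,0x3c,0xc5,0x97}
#3 dst[0x05+8] := {0x3c,0xc5,0x97,0x4d,0x0d,0x41,0x3c,0xc5}
query mem[0x0c]=0xc5, mem[0x12]=0xc5, mem[0x14]=0x4d, mem[0x04]=0x8b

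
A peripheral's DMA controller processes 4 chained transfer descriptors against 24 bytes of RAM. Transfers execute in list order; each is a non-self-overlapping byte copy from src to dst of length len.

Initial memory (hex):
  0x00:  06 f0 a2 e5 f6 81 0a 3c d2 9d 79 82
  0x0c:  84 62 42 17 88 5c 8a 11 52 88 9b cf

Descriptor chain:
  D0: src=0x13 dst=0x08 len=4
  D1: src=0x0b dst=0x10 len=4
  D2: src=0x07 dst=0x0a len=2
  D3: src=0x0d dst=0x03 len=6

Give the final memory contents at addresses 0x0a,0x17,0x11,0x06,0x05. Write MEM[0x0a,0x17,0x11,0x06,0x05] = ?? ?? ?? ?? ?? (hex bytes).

MEM[0x0a,0x17,0x11,0x06,0x05] = 3c cf 84 9b 17

D0: mem[0x08..0x0b] <- [11 52 88 9b]
D1: mem[0x10..0x13] <- [9b 84 62 42]
D2: mem[0x0a..0x0b] <- [3c 11]
D3: mem[0x03..0x08] <- [62 42 17 9b 84 62]
query mem[0x0a]=0x3c, mem[0x17]=0xcf, mem[0x11]=0x84, mem[0x06]=0x9b, mem[0x05]=0x17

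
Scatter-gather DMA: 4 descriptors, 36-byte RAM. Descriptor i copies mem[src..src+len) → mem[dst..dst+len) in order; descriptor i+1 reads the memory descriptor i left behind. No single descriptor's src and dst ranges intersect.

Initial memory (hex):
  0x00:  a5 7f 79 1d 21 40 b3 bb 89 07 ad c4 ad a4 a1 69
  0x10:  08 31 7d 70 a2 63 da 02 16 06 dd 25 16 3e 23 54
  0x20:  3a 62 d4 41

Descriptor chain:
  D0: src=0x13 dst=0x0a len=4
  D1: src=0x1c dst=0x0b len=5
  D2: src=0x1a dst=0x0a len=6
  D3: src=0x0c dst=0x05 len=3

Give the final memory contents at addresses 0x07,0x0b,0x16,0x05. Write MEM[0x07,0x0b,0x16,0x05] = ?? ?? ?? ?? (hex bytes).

MEM[0x07,0x0b,0x16,0x05] = 23 25 da 16

  after D0: wrote 4B at 0x0a = 70a263da
  after D1: wrote 5B at 0x0b = 163e23543a
  after D2: wrote 6B at 0x0a = dd25163e2354
  after D3: wrote 3B at 0x05 = 163e23
query mem[0x07]=0x23, mem[0x0b]=0x25, mem[0x16]=0xda, mem[0x05]=0x16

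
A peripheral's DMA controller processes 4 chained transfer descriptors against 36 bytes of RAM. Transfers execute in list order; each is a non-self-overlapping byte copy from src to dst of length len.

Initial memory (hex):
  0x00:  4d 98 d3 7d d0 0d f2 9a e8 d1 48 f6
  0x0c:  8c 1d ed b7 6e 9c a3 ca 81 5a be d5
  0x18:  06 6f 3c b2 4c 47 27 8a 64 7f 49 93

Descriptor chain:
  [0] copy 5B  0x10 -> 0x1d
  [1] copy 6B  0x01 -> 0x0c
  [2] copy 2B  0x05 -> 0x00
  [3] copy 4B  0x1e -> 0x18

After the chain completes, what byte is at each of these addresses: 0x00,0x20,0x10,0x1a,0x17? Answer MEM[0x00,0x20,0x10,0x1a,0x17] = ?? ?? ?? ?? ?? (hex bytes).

#0 dst[0x1d+5] := {0x6e,0x9c,0xa3,0xca,0x81}
#1 dst[0x0c+6] := {0x98,0xd3,0x7d,0xd0,0x0d,0xf2}
#2 dst[0x00+2] := {0x0d,0xf2}
#3 dst[0x18+4] := {0x9c,0xa3,0xca,0x81}
query mem[0x00]=0x0d, mem[0x20]=0xca, mem[0x10]=0x0d, mem[0x1a]=0xca, mem[0x17]=0xd5

MEM[0x00,0x20,0x10,0x1a,0x17] = 0d ca 0d ca d5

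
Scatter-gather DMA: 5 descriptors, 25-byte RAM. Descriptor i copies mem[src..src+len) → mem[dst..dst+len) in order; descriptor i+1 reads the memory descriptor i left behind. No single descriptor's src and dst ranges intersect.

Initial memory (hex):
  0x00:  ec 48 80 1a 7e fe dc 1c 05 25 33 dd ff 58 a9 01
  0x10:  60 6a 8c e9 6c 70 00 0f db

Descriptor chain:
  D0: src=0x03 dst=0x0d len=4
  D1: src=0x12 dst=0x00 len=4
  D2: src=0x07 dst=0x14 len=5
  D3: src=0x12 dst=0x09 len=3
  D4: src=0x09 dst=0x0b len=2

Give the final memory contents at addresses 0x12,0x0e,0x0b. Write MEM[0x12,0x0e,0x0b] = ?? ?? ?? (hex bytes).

D0: mem[0x0d..0x10] <- [1a 7e fe dc]
D1: mem[0x00..0x03] <- [8c e9 6c 70]
D2: mem[0x14..0x18] <- [1c 05 25 33 dd]
D3: mem[0x09..0x0b] <- [8c e9 1c]
D4: mem[0x0b..0x0c] <- [8c e9]
query mem[0x12]=0x8c, mem[0x0e]=0x7e, mem[0x0b]=0x8c

MEM[0x12,0x0e,0x0b] = 8c 7e 8c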